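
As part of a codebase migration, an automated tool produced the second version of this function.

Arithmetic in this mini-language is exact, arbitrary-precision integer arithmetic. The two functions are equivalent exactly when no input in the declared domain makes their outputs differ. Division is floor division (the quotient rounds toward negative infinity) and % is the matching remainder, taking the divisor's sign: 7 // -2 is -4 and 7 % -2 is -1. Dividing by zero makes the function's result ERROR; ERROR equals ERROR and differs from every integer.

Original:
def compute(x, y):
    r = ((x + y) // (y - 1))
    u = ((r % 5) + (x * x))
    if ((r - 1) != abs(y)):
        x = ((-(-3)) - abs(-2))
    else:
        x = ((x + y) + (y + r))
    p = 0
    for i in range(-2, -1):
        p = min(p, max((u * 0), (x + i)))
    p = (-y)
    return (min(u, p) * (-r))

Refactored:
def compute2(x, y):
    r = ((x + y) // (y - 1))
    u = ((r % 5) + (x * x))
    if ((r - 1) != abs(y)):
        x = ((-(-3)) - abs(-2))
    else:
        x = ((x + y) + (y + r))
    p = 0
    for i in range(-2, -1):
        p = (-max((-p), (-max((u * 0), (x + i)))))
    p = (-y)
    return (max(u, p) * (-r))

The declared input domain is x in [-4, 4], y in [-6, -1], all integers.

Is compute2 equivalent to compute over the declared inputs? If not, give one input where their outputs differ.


The rewrite breaks on x=-4, y=-6, where the results are -6 and -17.
compute: r=1, then u=17, then ((r - 1) != abs(y)) is true, then x=1, then p=0, then (i=-2), then p=0, then p=6, then returns -6
compute2: r=1, then u=17, then ((r - 1) != abs(y)) is true, then x=1, then p=0, then (i=-2), then p=0, then p=6, then returns -17
verdict: not equivalent; witness: x=-4, y=-6


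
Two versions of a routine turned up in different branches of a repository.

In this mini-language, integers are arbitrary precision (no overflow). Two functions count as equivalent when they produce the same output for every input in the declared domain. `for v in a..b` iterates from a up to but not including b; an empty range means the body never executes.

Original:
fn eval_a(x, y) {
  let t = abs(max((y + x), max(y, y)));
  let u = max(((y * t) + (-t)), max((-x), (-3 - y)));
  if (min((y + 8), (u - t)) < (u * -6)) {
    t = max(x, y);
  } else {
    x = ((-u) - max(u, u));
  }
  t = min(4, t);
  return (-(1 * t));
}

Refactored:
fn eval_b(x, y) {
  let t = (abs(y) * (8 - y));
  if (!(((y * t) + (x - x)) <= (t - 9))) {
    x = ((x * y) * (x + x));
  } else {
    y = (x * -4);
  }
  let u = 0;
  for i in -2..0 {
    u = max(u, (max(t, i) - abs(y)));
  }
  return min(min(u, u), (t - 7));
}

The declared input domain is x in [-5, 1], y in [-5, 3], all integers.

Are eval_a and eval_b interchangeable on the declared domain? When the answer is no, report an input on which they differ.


Consider the input x=-5, y=-5.
eval_a: t = 5; u = 5; (min((y + 8), (u - t)) < (u * -6)) -> false; x = -10; t = 4; return -4
eval_b: t = 65; (!(((y * t) + (x - x)) <= (t - 9))) -> false; y = 20; u = 0; [i=-2]; u = 45; [i=-1]; u = 45; return 45
-4 and 45 differ, so these are not the same function on this domain.
verdict: not equivalent; witness: x=-5, y=-5


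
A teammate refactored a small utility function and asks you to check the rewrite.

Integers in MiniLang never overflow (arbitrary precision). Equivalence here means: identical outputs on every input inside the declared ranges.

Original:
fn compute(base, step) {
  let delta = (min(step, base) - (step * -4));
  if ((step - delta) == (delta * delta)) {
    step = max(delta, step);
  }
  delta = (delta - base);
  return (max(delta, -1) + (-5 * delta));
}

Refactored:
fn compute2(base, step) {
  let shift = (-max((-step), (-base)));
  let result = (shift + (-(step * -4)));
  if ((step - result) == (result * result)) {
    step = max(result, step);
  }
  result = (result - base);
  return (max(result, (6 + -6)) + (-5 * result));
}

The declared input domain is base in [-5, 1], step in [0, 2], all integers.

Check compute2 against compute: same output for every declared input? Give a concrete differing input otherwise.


These are not equivalent — on base=1, step=0 the outputs split (4 vs 5).
compute: delta := 0 | ((step - delta) == (delta * delta)): true | step := 0 | delta := -1 | result 4
compute2: shift := 0 | result := 0 | ((step - result) == (result * result)): true | step := 0 | result := -1 | result 5
verdict: not equivalent; witness: base=1, step=0


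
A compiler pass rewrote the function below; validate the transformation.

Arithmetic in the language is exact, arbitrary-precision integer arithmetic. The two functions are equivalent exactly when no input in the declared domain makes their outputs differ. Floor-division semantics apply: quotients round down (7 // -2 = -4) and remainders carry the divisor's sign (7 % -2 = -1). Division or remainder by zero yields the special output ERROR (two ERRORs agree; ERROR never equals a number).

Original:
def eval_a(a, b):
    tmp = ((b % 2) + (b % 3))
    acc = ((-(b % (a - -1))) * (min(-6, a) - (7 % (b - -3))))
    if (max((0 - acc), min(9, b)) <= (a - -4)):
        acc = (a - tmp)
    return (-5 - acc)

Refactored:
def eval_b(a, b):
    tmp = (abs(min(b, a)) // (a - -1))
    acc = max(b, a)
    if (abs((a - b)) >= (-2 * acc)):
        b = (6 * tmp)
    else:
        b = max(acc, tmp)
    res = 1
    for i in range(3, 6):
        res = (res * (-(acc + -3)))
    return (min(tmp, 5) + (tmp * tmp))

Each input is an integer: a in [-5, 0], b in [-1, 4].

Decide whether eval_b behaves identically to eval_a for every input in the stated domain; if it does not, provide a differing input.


Evaluate both at a=-5, b=0.
eval_a: tmp becomes 0; next acc becomes 0; next (max((0 - acc), min(9, b)) <= (a - -4)) evaluates to false; next final value -5
eval_b: tmp becomes -2; next acc becomes 0; next (abs((a - b)) >= (-2 * acc)) evaluates to true; next b becomes -12; next res becomes 1; next at i=3:; next res becomes 3; next at i=4:; next res becomes 9; next at i=5:; next res becomes 27; next final value 2
-5 != 2, so the rewrite changes behavior.
verdict: not equivalent; witness: a=-5, b=0


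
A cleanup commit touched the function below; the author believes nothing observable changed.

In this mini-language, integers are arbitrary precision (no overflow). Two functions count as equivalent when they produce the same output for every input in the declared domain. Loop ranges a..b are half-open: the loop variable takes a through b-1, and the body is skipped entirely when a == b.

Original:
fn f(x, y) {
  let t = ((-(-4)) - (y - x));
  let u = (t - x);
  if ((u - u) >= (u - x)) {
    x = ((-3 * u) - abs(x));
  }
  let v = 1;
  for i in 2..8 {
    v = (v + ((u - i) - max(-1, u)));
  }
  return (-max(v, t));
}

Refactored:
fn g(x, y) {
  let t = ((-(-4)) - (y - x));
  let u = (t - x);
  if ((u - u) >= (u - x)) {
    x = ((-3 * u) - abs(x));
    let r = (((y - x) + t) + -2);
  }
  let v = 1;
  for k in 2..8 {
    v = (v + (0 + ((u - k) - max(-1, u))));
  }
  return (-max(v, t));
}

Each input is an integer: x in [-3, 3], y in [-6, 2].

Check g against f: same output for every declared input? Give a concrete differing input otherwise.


Comparing the listings, the differences include: constant usage differs, statement counts differ, local variable names differ, arithmetic usage differs.
Spot check at x=-1, y=-2 — f: t becomes 5; next u becomes 6; next ((u - u) >= (u - x)) evaluates to false; next v becomes 1; next at i=2:; next v becomes -1; next at i=3:; next v becomes -4; next at i=4:; next v becomes -8; next at i=5:; next v becomes -13; next at i=6:; next v becomes -19; next at i=7:; next v becomes -26; next final value -5. g: t becomes 5; next u becomes 6; next ((u - u) >= (u - x)) evaluates to false; next v becomes 1; next at k=2:; next v becomes -1; next at k=3:; next v becomes -4; next at k=4:; next v becomes -8; next at k=5:; next v becomes -13; next at k=6:; next v becomes -19; next at k=7:; next v becomes -26; next final value -5. Both give -5.
An exhaustive pass over the 63 declared inputs shows identical outputs.
verdict: equivalent


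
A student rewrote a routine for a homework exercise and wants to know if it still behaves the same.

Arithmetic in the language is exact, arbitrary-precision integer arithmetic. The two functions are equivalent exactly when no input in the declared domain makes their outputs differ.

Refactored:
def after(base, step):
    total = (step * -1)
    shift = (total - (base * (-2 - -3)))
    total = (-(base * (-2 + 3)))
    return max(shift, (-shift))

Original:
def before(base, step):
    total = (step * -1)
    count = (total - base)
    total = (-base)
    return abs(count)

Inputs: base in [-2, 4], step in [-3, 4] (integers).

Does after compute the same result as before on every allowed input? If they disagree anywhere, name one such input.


Equivalent — the differences include arithmetic usage differs, plus min/max/abs usage differs, plus local variable names differ, plus constant usage differs, yet no declared input distinguishes the two.
As a probe, take base=0, step=0: before runs total := 0 | count := 0 | total := 0 | result 0; after runs total := 0 | shift := 0 | total := 0 | result 0; both end at 0.
An exhaustive pass over the 56 declared inputs shows identical outputs.
verdict: equivalent


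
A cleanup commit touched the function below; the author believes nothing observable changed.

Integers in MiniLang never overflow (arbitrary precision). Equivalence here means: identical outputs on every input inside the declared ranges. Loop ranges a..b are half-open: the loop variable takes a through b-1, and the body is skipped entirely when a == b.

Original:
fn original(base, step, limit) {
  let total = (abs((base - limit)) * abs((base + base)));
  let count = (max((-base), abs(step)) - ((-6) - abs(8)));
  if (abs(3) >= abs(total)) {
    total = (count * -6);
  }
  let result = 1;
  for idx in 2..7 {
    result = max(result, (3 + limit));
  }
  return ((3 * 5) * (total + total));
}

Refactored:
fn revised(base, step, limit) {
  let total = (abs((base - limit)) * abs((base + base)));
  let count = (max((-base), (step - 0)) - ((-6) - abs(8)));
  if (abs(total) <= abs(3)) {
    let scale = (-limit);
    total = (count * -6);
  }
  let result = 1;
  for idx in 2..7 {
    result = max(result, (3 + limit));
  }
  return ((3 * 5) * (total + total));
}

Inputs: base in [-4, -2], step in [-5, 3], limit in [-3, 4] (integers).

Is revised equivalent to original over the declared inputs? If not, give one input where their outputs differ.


On input base=-3, step=-5, limit=-3, original returns -3420 while revised returns -3060.
verdict: not equivalent; witness: base=-3, step=-5, limit=-3


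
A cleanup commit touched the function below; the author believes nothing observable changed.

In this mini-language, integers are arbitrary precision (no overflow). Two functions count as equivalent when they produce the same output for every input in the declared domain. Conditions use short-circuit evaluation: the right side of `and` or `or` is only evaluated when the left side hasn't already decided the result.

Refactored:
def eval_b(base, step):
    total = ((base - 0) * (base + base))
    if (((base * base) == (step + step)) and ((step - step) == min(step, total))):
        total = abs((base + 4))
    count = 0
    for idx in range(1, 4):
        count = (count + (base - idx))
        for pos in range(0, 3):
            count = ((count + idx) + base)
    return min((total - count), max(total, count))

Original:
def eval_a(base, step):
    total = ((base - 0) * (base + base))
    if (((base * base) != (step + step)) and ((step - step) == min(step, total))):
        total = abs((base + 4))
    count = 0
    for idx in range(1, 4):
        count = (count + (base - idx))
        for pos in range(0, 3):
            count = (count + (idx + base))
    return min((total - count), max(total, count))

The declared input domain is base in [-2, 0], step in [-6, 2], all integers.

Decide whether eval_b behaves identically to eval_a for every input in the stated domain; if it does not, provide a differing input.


These are not equivalent — on base=-2, step=0 the outputs split (2 vs 8).
eval_a: total=8, then (((base * base) != (step + step)) and ((step - step) == min(step, total))) is true, then total=2, then count=0, then (idx=1), then count=-3, then (pos=0), then count=-4, then (pos=1), then count=-5, then (pos=2), then count=-6, then (idx=2), then count=-10, then (pos=0), then count=-10, then (pos=1), then count=-10, then (pos=2), then count=-10, then (idx=3), then count=-15, then (pos=0), then count=-14, then (pos=1), then count=-13, then (pos=2), then count=-12, then returns 2
eval_b: total=8, then (((base * base) == (step + step)) and ((step - step) == min(step, total))) is false, then count=0, then (idx=1), then count=-3, then (pos=0), then count=-4, then (pos=1), then count=-5, then (pos=2), then count=-6, then (idx=2), then count=-10, then (pos=0), then count=-10, then (pos=1), then count=-10, then (pos=2), then count=-10, then (idx=3), then count=-15, then (pos=0), then count=-14, then (pos=1), then count=-13, then (pos=2), then count=-12, then returns 8
verdict: not equivalent; witness: base=-2, step=0


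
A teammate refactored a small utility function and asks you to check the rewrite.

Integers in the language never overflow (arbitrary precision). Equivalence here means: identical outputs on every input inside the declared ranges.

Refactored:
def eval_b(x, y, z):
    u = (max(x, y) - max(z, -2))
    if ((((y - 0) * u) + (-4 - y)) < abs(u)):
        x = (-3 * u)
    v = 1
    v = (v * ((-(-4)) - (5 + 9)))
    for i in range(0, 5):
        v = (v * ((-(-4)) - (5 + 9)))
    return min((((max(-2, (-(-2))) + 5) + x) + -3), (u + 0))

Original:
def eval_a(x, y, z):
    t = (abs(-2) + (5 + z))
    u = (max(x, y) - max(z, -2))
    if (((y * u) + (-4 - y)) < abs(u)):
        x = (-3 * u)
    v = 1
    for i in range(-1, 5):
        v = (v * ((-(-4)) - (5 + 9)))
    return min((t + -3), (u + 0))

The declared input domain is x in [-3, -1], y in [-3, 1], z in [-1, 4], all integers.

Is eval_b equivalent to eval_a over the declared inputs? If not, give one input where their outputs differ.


Not equivalent: x=-3, y=1, z=-1 separates them (2 vs -2).
eval_a: t=6, then u=2, then (((y * u) + (-4 - y)) < abs(u)) is true, then x=-6, then v=1, then (i=-1), then v=-10, then (i=0), then v=100, then (i=1), then v=-1000, then (i=2), then v=10000, then (i=3), then v=-100000, then (i=4), then v=1000000, then returns 2
eval_b: u=2, then ((((y - 0) * u) + (-4 - y)) < abs(u)) is true, then x=-6, then v=1, then v=-10, then (i=0), then v=100, then (i=1), then v=-1000, then (i=2), then v=10000, then (i=3), then v=-100000, then (i=4), then v=1000000, then returns -2
verdict: not equivalent; witness: x=-3, y=1, z=-1


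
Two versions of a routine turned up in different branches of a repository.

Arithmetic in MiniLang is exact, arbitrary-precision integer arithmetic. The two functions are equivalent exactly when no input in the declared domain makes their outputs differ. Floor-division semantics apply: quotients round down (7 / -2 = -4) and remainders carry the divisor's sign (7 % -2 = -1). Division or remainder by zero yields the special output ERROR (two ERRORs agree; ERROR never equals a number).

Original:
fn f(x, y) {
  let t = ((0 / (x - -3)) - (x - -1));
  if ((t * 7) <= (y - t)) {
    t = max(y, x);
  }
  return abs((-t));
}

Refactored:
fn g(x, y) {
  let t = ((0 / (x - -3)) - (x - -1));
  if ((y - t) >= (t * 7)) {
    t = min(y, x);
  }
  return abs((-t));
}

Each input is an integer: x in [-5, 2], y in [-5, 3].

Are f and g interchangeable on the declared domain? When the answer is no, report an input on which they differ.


x=-1, y=0 yields 0 from f but 1 from g.
verdict: not equivalent; witness: x=-1, y=0


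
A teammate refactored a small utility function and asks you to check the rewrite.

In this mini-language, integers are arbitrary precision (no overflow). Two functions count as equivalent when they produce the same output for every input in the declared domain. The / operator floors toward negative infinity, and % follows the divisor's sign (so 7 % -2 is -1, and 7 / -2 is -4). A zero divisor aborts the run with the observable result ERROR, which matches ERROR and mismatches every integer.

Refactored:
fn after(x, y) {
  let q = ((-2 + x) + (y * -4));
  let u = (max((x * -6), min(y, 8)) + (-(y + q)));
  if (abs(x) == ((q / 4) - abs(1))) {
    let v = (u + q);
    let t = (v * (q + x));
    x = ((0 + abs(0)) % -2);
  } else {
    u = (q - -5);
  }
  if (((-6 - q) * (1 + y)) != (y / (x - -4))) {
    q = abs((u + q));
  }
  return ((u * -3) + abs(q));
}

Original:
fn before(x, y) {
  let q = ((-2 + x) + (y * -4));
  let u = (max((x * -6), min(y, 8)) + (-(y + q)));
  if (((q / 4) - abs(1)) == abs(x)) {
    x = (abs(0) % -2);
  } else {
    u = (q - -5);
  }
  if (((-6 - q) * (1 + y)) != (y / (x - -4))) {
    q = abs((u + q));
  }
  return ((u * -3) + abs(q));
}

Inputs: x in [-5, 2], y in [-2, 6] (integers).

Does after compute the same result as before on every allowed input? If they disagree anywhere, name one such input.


Behavior is preserved: although constant usage differs; arithmetic usage differs; local variable names differ; statement counts differ, the outputs never diverge.
As a probe, take x=0, y=-2: before runs q=6, then u=-4, then (((q / 4) - abs(1)) == abs(x)) is true, then x=0, then (((-6 - q) * (1 + y)) != (y / (x - -4))) is true, then q=2, then returns 14; after runs q=6, then u=-4, then (abs(x) == ((q / 4) - abs(1))) is true, then v=2, then t=12, then x=0, then (((-6 - q) * (1 + y)) != (y / (x - -4))) is true, then q=2, then returns 14; both end at 14.
Across all 72 domain points the two functions coincide.
verdict: equivalent


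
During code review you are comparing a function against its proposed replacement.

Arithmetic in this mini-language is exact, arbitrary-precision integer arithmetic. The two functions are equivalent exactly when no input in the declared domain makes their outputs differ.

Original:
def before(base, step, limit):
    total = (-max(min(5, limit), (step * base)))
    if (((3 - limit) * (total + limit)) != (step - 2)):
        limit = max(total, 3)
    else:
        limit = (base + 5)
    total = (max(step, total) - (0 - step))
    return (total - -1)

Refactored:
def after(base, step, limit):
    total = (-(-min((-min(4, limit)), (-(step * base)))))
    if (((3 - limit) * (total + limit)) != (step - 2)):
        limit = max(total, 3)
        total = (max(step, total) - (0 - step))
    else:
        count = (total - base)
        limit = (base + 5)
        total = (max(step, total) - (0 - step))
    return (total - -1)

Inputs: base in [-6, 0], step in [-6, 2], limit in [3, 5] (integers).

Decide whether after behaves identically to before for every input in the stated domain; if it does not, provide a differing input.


Consider the input base=0, step=-6, limit=5.
before: total := -5 | (((3 - limit) * (total + limit)) != (step - 2)): true | limit := 3 | total := -11 | result -10
after: total := -4 | (((3 - limit) * (total + limit)) != (step - 2)): true | limit := 3 | total := -10 | result -9
-10 and -9 differ, so these are not the same function on this domain.
verdict: not equivalent; witness: base=0, step=-6, limit=5


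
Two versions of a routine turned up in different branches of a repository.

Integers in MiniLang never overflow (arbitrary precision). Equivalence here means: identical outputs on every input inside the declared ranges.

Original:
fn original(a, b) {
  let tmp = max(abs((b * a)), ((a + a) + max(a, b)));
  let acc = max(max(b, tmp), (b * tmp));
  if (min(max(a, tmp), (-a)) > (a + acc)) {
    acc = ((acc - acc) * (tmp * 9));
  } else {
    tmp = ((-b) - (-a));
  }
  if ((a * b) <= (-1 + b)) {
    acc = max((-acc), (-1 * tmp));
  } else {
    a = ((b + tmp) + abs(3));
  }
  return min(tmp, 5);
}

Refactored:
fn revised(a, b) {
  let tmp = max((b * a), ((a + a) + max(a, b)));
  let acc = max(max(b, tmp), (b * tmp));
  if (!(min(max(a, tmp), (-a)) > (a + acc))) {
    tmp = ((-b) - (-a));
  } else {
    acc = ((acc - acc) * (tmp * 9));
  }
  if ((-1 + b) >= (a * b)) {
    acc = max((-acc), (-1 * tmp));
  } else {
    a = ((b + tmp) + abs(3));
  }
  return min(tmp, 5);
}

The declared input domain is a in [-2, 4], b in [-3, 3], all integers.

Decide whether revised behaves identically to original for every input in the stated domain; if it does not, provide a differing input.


On input a=-2, b=1, original returns 2 while revised returns -3.
verdict: not equivalent; witness: a=-2, b=1


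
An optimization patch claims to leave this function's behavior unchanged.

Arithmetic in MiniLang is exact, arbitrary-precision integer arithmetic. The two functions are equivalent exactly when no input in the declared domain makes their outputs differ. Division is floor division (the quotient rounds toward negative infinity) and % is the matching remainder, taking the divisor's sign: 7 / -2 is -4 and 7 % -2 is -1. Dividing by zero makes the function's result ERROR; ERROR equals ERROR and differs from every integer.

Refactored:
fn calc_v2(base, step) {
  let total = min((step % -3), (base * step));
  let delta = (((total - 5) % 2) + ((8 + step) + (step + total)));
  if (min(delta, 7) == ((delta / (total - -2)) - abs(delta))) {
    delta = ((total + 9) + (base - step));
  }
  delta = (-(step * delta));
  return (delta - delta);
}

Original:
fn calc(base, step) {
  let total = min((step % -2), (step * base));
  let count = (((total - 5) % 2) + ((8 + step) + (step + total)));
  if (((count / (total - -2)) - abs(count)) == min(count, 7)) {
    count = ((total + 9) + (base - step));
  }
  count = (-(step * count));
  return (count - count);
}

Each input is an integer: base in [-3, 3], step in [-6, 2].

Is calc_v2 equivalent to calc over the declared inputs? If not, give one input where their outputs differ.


These are not equivalent — on base=-3, step=-5 the outputs split (0 vs ERROR).
calc: total := -1 | count := -3 | (((count / (total - -2)) - abs(count)) == min(count, 7)): false | count := -15 | result 0
calc_v2: total := -2 | delta := -3 | divide-by-zero, output ERROR
verdict: not equivalent; witness: base=-3, step=-5


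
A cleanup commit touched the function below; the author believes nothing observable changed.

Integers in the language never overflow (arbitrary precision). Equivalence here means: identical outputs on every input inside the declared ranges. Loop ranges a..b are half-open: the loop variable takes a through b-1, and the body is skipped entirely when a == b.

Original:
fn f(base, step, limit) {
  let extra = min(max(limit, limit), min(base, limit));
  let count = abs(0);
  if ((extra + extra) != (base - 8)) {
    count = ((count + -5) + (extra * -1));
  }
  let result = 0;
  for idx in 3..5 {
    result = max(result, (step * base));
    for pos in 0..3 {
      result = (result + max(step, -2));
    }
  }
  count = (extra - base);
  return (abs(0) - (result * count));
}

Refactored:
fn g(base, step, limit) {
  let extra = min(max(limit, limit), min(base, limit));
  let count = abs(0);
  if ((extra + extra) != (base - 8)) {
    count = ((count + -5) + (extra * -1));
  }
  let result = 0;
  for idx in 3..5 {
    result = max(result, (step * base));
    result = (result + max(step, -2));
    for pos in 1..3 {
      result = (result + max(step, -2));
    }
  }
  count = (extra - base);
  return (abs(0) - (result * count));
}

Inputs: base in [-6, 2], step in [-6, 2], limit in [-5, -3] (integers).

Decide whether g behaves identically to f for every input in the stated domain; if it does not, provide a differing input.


Differences: loop structure differs, and arithmetic usage differs, and min/max/abs usage differs, and constant usage differs, and statement counts differ — yet all 243 inputs agree.
verdict: equivalent


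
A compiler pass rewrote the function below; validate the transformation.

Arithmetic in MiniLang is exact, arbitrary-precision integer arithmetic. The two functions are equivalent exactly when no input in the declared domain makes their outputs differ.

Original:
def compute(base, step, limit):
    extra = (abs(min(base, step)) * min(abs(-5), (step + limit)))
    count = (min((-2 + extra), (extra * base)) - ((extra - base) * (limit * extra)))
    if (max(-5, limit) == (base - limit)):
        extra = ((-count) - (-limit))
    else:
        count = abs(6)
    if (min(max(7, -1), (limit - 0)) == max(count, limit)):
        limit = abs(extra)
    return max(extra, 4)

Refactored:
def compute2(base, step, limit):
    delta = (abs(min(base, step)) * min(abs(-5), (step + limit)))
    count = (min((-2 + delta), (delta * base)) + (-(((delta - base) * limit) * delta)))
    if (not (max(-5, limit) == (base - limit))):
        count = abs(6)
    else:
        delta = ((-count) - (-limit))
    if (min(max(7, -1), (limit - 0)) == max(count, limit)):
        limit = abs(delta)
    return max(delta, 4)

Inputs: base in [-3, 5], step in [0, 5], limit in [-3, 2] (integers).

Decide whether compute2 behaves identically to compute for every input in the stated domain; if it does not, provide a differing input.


Comparing the listings, the differences include: arithmetic usage differs, plus boolean connective usage differs, plus local variable names differ.
Tracing base=3, step=4, limit=1: compute: extra := 15 | count := -167 | (max(-5, limit) == (base - limit)): false | count := 6 | (min(max(7, -1), (limit - 0)) == max(count, limit)): false | result 15 | compute2: delta := 15 | count := -167 | (not (max(-5, limit) == (base - limit))): true | count := 6 | (min(max(7, -1), (limit - 0)) == max(count, limit)): false | result 15 — matching result 15.
Sweeping the whole domain (324 inputs) finds no disagreement.
verdict: equivalent


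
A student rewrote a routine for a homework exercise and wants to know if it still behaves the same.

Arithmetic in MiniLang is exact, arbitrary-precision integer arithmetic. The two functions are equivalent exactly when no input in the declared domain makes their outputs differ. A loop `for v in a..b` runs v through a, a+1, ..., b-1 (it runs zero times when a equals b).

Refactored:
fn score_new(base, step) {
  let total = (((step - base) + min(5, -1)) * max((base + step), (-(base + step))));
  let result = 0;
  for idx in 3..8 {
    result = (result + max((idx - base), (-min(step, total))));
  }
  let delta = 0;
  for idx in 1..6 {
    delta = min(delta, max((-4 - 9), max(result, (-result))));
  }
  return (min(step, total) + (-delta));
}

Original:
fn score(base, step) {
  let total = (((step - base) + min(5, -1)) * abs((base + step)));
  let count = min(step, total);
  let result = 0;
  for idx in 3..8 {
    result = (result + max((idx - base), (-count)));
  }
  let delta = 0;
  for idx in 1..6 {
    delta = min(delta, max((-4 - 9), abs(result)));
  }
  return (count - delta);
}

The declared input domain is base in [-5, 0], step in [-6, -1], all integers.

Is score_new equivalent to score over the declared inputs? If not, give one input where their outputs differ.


Equivalent — the differences include arithmetic usage differs; and statement counts differ; and min/max/abs usage differs; and local variable names differ, yet no declared input distinguishes the two.
As a probe, take base=-5, step=-4: score runs total becomes 0; next count becomes -4; next result becomes 0; next at idx=3:; next result becomes 8; next at idx=4:; next result becomes 17; next at idx=5:; next result becomes 27; next at idx=6:; next result becomes 38; next at idx=7:; next result becomes 50; next delta becomes 0; next at idx=1:; next delta becomes 0; next at idx=2:; next delta becomes 0; next at idx=3:; next delta becomes 0; next at idx=4:; next delta becomes 0; next at idx=5:; next delta becomes 0; next final value -4; score_new runs total becomes 0; next result becomes 0; next at idx=3:; next result becomes 8; next at idx=4:; next result becomes 17; next at idx=5:; next result becomes 27; next at idx=6:; next result becomes 38; next at idx=7:; next result becomes 50; next delta becomes 0; next at idx=1:; next delta becomes 0; next at idx=2:; next delta becomes 0; next at idx=3:; next delta becomes 0; next at idx=4:; next delta becomes 0; next at idx=5:; next delta becomes 0; next final value -4; both end at -4.
Checked all 36 inputs in the declared domain: the outputs agree on every one.
verdict: equivalent


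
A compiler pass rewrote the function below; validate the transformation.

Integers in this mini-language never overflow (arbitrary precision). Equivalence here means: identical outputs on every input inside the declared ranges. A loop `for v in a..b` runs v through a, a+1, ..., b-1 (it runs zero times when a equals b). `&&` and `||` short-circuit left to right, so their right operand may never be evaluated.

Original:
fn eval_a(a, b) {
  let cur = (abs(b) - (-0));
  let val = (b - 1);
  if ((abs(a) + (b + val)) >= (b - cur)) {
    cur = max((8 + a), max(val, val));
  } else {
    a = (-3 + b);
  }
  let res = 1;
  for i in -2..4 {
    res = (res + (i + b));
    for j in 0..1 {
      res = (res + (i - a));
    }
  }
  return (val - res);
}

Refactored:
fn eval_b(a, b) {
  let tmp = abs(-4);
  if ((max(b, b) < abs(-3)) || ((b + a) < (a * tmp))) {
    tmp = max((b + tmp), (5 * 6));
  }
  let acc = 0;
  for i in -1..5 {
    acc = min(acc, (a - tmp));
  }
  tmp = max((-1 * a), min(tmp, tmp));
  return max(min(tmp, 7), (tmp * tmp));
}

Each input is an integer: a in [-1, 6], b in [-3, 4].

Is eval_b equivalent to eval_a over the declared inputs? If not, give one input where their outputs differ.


There is a counterexample at a=-1, b=-3: 1 on one side, 900 on the other.
eval_a: cur := 3 | val := -4 | ((abs(a) + (b + val)) >= (b - cur)): true | cur := 7 | res := 1 | iter i=-2: | res := -4 | iter j=0: | res := -5 | iter i=-1: | res := -9 | iter j=0: | res := -9 | iter i=0: | res := -12 | iter j=0: | res := -11 | iter i=1: | res := -13 | iter j=0: | res := -11 | iter i=2: | res := -12 | iter j=0: | res := -9 | iter i=3: | res := -9 | iter j=0: | res := -5 | result 1
eval_b: tmp := 4 | ((max(b, b) < abs(-3)) || ((b + a) < (a * tmp))): true | tmp := 30 | acc := 0 | iter i=-1: | acc := -31 | iter i=0: | acc := -31 | iter i=1: | acc := -31 | iter i=2: | acc := -31 | iter i=3: | acc := -31 | iter i=4: | acc := -31 | tmp := 30 | result 900
verdict: not equivalent; witness: a=-1, b=-3


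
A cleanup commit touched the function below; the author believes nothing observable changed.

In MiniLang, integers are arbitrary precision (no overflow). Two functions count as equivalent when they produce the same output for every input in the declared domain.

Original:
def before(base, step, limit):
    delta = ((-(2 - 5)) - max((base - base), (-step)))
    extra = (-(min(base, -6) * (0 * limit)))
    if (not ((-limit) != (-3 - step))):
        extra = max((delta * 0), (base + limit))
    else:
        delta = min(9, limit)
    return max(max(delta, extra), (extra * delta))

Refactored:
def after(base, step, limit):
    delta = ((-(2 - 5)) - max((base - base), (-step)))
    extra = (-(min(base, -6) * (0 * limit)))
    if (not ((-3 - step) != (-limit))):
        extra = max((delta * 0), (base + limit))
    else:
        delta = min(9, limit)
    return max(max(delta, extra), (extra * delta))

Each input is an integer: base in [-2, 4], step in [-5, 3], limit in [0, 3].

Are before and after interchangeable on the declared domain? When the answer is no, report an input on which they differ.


The two versions differ — the changes include same computation, different form.
One worked example (base=3, step=0, limit=1) — before: delta becomes 3; next extra becomes 0; next (not ((-limit) != (-3 - step))) evaluates to false; next delta becomes 1; next final value 1; after: delta becomes 3; next extra becomes 0; next (not ((-3 - step) != (-limit))) evaluates to false; next delta becomes 1; next final value 1; agreement on 1.
Sweeping the whole domain (252 inputs) finds no disagreement.
verdict: equivalent


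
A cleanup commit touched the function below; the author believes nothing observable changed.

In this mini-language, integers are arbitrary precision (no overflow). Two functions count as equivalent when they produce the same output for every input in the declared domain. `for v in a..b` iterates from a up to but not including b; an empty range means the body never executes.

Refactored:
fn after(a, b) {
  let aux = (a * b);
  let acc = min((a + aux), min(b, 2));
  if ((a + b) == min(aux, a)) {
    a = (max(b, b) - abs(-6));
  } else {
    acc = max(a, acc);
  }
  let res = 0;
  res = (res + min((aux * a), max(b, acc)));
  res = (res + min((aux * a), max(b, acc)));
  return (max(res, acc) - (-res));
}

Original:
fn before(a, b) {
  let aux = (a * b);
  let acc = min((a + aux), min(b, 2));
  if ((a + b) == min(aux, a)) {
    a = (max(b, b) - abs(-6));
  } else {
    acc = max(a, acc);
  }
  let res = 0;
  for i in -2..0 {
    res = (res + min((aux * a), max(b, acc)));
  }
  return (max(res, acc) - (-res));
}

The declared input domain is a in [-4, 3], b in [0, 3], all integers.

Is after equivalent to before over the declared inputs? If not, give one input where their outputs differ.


Comparing the listings, the differences include: min/max/abs usage differs; also local variable names differ; also arithmetic usage differs; also loop structure differs.
Tracing a=-4, b=1: before: aux becomes -4; next acc becomes -8; next ((a + b) == min(aux, a)) evaluates to false; next acc becomes -4; next res becomes 0; next at i=-2:; next res becomes 1; next at i=-1:; next res becomes 2; next final value 4 | after: aux becomes -4; next acc becomes -8; next ((a + b) == min(aux, a)) evaluates to false; next acc becomes -4; next res becomes 0; next res becomes 1; next res becomes 2; next final value 4 — matching result 4.
Every one of the 32 inputs gives matching results.
verdict: equivalent


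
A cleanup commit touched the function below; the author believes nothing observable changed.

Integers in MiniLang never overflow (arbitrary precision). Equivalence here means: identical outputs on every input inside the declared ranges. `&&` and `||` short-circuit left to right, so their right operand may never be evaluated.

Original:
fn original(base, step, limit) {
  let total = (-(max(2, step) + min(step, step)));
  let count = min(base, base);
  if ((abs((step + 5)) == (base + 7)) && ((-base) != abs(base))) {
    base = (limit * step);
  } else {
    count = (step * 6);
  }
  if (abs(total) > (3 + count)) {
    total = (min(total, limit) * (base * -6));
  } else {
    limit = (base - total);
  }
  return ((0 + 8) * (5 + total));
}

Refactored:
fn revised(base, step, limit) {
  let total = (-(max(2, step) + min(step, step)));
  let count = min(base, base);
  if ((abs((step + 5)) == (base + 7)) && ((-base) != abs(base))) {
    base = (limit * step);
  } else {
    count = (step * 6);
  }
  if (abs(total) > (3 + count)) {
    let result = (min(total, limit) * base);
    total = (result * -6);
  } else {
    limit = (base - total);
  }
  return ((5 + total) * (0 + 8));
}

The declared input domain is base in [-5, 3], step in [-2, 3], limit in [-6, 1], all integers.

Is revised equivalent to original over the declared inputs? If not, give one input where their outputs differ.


Comparing the listings, the differences include: local variable names differ, and statement counts differ.
One worked example (base=2, step=2, limit=1) — original: total becomes -4; next count becomes 2; next ((abs((step + 5)) == (base + 7)) && ((-base) != abs(base))) evaluates to false; next count becomes 12; next (abs(total) > (3 + count)) evaluates to false; next limit becomes 6; next final value 8; revised: total becomes -4; next count becomes 2; next ((abs((step + 5)) == (base + 7)) && ((-base) != abs(base))) evaluates to false; next count becomes 12; next (abs(total) > (3 + count)) evaluates to false; next limit becomes 6; next final value 8; agreement on 8.
Across all 432 domain points the two functions coincide.
verdict: equivalent


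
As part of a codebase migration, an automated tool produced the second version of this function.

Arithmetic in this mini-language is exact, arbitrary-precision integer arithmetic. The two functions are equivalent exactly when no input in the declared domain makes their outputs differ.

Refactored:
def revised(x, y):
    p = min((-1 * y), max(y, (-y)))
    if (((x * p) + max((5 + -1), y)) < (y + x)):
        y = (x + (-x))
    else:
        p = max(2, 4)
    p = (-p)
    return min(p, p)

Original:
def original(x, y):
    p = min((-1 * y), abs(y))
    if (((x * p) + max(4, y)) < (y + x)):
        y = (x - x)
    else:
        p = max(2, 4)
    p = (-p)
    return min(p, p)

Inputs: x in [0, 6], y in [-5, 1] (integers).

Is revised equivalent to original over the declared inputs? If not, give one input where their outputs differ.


The two versions differ — the changes include min/max/abs usage differs; constant usage differs; arithmetic usage differs.
Tracing x=0, y=-2: original: p becomes 2; next (((x * p) + max(4, y)) < (y + x)) evaluates to false; next p becomes 4; next p becomes -4; next final value -4 | revised: p becomes 2; next (((x * p) + max((5 + -1), y)) < (y + x)) evaluates to false; next p becomes 4; next p becomes -4; next final value -4 — matching result -4.
Every one of the 49 inputs gives matching results.
verdict: equivalent


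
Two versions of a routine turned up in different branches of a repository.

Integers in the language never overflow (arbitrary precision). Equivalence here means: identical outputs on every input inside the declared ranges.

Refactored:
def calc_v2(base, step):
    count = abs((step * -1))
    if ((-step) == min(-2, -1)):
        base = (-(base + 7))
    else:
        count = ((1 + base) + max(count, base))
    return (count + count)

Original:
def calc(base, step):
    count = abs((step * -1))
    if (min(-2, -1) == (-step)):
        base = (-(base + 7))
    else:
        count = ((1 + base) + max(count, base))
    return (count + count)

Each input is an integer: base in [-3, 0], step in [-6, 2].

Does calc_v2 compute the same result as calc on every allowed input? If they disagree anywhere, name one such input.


Differences: same computation, different form — yet all 36 inputs agree.
verdict: equivalent


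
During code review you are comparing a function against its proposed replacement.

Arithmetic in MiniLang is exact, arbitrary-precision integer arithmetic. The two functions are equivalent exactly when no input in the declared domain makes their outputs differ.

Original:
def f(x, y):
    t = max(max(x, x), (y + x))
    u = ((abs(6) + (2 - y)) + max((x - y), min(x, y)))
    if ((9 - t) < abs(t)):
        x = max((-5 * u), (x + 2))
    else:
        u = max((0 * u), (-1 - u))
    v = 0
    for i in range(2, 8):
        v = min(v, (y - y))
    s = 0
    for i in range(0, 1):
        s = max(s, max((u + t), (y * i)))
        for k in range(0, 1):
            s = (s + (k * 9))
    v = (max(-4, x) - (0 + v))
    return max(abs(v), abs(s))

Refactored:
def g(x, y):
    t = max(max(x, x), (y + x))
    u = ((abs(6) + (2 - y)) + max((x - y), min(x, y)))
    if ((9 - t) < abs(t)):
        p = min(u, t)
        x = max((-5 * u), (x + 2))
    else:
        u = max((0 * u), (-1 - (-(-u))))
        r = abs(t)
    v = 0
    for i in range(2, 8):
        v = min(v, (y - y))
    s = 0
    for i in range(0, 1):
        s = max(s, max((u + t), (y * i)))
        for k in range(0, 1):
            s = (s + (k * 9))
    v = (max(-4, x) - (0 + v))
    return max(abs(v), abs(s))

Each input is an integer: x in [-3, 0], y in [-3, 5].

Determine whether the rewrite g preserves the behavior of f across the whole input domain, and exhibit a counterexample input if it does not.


Differences: statement counts differ, plus min/max/abs usage differs, plus local variable names differ — yet all 36 inputs agree.
verdict: equivalent


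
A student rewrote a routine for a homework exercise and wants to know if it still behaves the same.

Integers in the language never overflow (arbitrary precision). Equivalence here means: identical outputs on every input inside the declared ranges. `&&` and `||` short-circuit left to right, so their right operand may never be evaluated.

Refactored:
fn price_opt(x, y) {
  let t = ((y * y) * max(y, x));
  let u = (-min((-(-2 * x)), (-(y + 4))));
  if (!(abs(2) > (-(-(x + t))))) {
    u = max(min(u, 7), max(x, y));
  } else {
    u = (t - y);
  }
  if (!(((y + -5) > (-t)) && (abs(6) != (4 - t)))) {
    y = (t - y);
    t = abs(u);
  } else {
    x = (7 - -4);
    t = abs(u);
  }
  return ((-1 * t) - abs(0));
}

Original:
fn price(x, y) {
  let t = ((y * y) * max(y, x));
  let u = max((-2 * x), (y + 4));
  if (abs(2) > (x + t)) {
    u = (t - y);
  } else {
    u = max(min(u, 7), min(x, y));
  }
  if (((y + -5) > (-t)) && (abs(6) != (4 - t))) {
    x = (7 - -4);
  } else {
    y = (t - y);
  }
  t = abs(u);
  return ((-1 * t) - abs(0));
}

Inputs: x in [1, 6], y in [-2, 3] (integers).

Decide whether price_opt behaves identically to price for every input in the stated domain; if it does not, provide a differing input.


Take x=3, y=-2.
price: t = 12; u = 2; (abs(2) > (x + t)) -> false; u = 2; (((y + -5) > (-t)) && (abs(6) != (4 - t))) -> true; x = 11; t = 2; return -2
price_opt: t = 12; u = 2; (!(abs(2) > (-(-(x + t))))) -> true; u = 3; (!(((y + -5) > (-t)) && (abs(6) != (4 - t)))) -> false; x = 11; t = 3; return -3
-2 against -3: the behavior changed.
verdict: not equivalent; witness: x=3, y=-2
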